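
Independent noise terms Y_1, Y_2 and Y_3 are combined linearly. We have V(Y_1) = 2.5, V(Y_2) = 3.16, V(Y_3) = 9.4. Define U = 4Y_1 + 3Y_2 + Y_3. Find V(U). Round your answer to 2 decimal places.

77.84

By independence, V(U) = (4)²V(Y_1) + (3)²V(Y_2) + (1)²V(Y_3)
= (4)²·2.5 + (3)²·3.16 + (1)²·9.4 = 77.84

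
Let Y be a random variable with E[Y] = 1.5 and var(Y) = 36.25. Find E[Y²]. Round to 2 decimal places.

E[Y²] = var(Y) + (E[Y])² = 36.25 + (1.5)² = 38.5

38.50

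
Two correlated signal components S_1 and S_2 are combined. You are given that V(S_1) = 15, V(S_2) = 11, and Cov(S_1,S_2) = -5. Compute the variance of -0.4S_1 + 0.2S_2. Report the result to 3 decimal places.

V(-0.4S_1 + 0.2S_2) = (-0.4)²·V(S_1) + (0.2)²·V(S_2) + 2·(-0.4)·(0.2)·Cov(S_1,S_2)
= 0.16·15 + 0.04·11 + -0.16·-5 = 3.64

3.640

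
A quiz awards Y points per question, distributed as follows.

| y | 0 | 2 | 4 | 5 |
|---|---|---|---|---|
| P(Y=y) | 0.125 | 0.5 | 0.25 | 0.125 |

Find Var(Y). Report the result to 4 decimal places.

E[Y] = (0)(0.125) + (2)(0.5) + (4)(0.25) + (5)(0.125) = 2.625
E[Y²] = (0)²(0.125) + (2)²(0.5) + (4)²(0.25) + (5)²(0.125) = 9.125
Var(Y) = E[Y²] − (E[Y])² = 9.125 − (2.625)² = 2.234375

2.2344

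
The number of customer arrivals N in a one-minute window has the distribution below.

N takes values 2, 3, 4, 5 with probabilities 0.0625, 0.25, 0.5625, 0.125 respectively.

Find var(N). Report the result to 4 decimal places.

E[N] = (2)(0.0625) + (3)(0.25) + (4)(0.5625) + (5)(0.125) = 3.75
E[N²] = (2)²(0.0625) + (3)²(0.25) + (4)²(0.5625) + (5)²(0.125) = 14.625
var(N) = E[N²] − (E[N])² = 14.625 − (3.75)² = 0.5625

0.5625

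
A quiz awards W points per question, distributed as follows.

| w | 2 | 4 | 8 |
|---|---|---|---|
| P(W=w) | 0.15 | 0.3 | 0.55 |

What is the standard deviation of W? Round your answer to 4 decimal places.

2.4062

E[W] = (2)(0.15) + (4)(0.3) + (8)(0.55) = 5.9
E[W²] = (2)²(0.15) + (4)²(0.3) + (8)²(0.55) = 40.6
V(W) = E[W²] − (E[W])² = 40.6 − (5.9)² = 5.79
SD(W) = √5.79 ≈ 2.4062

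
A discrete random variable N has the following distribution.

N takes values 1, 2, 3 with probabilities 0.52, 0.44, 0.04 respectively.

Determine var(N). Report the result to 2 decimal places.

0.33

E[N] = (1)(0.52) + (2)(0.44) + (3)(0.04) = 1.52
E[N²] = (1)²(0.52) + (2)²(0.44) + (3)²(0.04) = 2.64
var(N) = E[N²] − (E[N])² = 2.64 − (1.52)² = 0.3296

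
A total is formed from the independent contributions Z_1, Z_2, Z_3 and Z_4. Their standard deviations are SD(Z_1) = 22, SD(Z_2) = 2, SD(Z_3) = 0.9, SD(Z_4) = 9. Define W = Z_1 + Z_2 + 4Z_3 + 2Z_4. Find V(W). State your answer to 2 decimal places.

824.96

V(Z_1) = 484, V(Z_2) = 4, V(Z_3) = 0.81, V(Z_4) = 81
By independence, V(W) = (1)²V(Z_1) + (1)²V(Z_2) + (4)²V(Z_3) + (2)²V(Z_4)
= (1)²·484 + (1)²·4 + (4)²·0.81 + (2)²·81 = 824.96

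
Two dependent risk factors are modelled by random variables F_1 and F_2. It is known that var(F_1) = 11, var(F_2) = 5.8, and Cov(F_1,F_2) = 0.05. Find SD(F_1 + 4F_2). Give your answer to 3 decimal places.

10.208

var(F_1 + 4F_2) = (1)²·var(F_1) + (4)²·var(F_2) + 2·(1)·(4)·Cov(F_1,F_2)
= 1·11 + 16·5.8 + 8·0.05 = 104.2
SD(F_1 + 4F_2) = √104.2 ≈ 10.208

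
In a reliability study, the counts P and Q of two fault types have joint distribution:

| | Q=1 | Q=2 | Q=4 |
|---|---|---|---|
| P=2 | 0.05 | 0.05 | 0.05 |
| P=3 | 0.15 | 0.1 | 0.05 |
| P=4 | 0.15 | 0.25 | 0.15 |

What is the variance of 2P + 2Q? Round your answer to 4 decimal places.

E[P] = 3.4,  E[Q] = 2.15,  E[PQ] = 7.35
V(P) = 12.1 − (3.4)² = 0.54;  V(Q) = 5.95 − (2.15)² = 1.3275
Cov(P,Q) = 7.35 − (3.4)(2.15) = 0.04
V(2P + 2Q) = (2)²·0.54 + (2)²·1.3275 + 2·(2)·(2)·0.04 = 7.79

7.7900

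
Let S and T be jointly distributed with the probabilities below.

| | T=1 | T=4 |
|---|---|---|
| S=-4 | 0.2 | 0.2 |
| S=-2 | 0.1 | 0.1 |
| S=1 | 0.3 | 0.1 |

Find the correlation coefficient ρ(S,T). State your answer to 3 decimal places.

E[S] = -1.6,  E[T] = 2.2
E[ST] = -4.3
cov(S,T) = E[ST] − E[S]E[T] = -4.3 − (-1.6)(2.2) = -0.78
Var(S) = 5.04,  Var(T) = 2.16
ρ = -0.78 / √(5.04·2.16) ≈ -0.236

-0.236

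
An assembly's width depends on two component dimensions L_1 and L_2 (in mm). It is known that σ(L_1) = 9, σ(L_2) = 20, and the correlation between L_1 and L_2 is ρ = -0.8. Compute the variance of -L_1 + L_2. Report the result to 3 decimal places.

Var(L_1) = (9)² = 81;  Var(L_2) = (20)² = 400
Cov(L_1,L_2) = ρ·σ(L_1)·σ(L_2) = -0.8·9·20 = -144
Var(-L_1 + L_2) = (-1)²·Var(L_1) + (1)²·Var(L_2) + 2·(-1)·(1)·Cov(L_1,L_2)
= 1·81 + 1·400 + -2·-144 = 769

769.000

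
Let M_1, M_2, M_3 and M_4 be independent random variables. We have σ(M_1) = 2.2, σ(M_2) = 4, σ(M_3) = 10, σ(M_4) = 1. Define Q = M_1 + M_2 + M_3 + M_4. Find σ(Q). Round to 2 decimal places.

Var(M_1) = 4.84, Var(M_2) = 16, Var(M_3) = 100, Var(M_4) = 1
By independence, Var(Q) = (1)²Var(M_1) + (1)²Var(M_2) + (1)²Var(M_3) + (1)²Var(M_4)
= (1)²·4.84 + (1)²·16 + (1)²·100 + (1)²·1 = 121.84
σ(Q) = √121.84 ≈ 11.04

11.04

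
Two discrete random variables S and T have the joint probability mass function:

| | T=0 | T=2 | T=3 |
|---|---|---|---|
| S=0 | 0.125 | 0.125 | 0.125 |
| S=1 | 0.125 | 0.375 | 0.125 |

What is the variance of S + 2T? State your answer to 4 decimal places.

E[S] = 0.625,  E[T] = 1.75,  E[ST] = 1.125
Var(S) = 0.625 − (0.625)² = 0.234375;  Var(T) = 4.25 − (1.75)² = 1.1875
Cov(S,T) = 1.125 − (0.625)(1.75) = 0.03125
Var(S + 2T) = (1)²·0.234375 + (2)²·1.1875 + 2·(1)·(2)·0.03125 = 5.109375

5.1094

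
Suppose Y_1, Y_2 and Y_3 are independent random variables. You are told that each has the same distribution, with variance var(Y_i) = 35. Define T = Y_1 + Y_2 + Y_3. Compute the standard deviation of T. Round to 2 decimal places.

By independence, var(T) = (1)²var(Y_1) + (1)²var(Y_2) + (1)²var(Y_3)
= (1)²·35 + (1)²·35 + (1)²·35 = 105
σ(T) = √105 ≈ 10.25

10.25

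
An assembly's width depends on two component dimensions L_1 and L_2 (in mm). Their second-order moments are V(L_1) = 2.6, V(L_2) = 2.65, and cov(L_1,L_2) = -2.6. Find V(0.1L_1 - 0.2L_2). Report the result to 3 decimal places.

0.236

V(0.1L_1 - 0.2L_2) = (0.1)²·V(L_1) + (-0.2)²·V(L_2) + 2·(0.1)·(-0.2)·cov(L_1,L_2)
= 0.01·2.6 + 0.04·2.65 + -0.04·-2.6 = 0.236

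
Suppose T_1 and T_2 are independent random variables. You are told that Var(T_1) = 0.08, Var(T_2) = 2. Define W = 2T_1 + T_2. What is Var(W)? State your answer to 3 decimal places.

2.320

By independence, Var(W) = (2)²Var(T_1) + (1)²Var(T_2)
= (2)²·0.08 + (1)²·2 = 2.32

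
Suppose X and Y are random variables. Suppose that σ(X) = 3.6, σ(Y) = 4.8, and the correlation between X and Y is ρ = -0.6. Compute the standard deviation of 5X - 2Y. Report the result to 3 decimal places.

24.970

V(X) = (3.6)² = 12.96;  V(Y) = (4.8)² = 23.04
cov(X,Y) = ρ·σ(X)·σ(Y) = -0.6·3.6·4.8 = -10.368
V(5X - 2Y) = (5)²·V(X) + (-2)²·V(Y) + 2·(5)·(-2)·cov(X,Y)
= 25·12.96 + 4·23.04 + -20·-10.368 = 623.52
σ(5X - 2Y) = √623.52 ≈ 24.970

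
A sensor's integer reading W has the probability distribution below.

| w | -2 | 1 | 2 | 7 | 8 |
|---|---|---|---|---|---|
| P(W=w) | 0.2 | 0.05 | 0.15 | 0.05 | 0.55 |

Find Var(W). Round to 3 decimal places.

E[W] = (-2)(0.2) + (1)(0.05) + (2)(0.15) + (7)(0.05) + (8)(0.55) = 4.7
E[W²] = (-2)²(0.2) + (1)²(0.05) + (2)²(0.15) + (7)²(0.05) + (8)²(0.55) = 39.1
Var(W) = E[W²] − (E[W])² = 39.1 − (4.7)² = 17.01

17.010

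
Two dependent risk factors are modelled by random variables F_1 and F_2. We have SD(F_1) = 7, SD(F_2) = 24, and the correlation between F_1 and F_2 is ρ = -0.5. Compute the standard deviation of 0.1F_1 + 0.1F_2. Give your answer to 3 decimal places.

2.138

var(F_1) = (7)² = 49;  var(F_2) = (24)² = 576
Cov(F_1,F_2) = ρ·SD(F_1)·SD(F_2) = -0.5·7·24 = -84
var(0.1F_1 + 0.1F_2) = (0.1)²·var(F_1) + (0.1)²·var(F_2) + 2·(0.1)·(0.1)·Cov(F_1,F_2)
= 0.01·49 + 0.01·576 + 0.02·-84 = 4.57
SD(0.1F_1 + 0.1F_2) = √4.57 ≈ 2.138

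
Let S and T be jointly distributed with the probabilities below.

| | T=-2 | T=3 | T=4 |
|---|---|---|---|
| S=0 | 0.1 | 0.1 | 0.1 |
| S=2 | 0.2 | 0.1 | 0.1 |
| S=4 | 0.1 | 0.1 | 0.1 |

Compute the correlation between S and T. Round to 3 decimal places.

E[S] = 2,  E[T] = 1.3
E[ST] = 2.6
Cov(S,T) = E[ST] − E[S]E[T] = 2.6 − (2)(1.3) = 0
V(S) = 2.4,  V(T) = 7.41
ρ = 0 / √(2.4·7.41) ≈ 0.000

0.000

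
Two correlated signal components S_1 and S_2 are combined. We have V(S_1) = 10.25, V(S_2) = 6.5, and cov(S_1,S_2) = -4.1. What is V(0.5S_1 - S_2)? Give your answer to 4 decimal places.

V(0.5S_1 - S_2) = (0.5)²·V(S_1) + (-1)²·V(S_2) + 2·(0.5)·(-1)·cov(S_1,S_2)
= 0.25·10.25 + 1·6.5 + -1·-4.1 = 13.1625

13.1625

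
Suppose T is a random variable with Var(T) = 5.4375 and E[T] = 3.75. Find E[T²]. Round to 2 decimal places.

19.50

E[T²] = Var(T) + (E[T])² = 5.4375 + (3.75)² = 19.5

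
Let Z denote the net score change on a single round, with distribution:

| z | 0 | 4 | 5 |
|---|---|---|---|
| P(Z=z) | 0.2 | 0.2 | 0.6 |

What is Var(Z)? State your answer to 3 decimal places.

E[Z] = (0)(0.2) + (4)(0.2) + (5)(0.6) = 3.8
E[Z²] = (0)²(0.2) + (4)²(0.2) + (5)²(0.6) = 18.2
Var(Z) = E[Z²] − (E[Z])² = 18.2 − (3.8)² = 3.76

3.760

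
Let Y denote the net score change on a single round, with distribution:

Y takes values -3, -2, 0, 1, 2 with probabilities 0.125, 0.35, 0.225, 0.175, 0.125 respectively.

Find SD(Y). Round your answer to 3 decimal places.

E[Y] = (-3)(0.125) + (-2)(0.35) + (0)(0.225) + (1)(0.175) + (2)(0.125) = -0.65
E[Y²] = (-3)²(0.125) + (-2)²(0.35) + (0)²(0.225) + (1)²(0.175) + (2)²(0.125) = 3.2
var(Y) = E[Y²] − (E[Y])² = 3.2 − (-0.65)² = 2.7775
SD(Y) = √2.7775 ≈ 1.667

1.667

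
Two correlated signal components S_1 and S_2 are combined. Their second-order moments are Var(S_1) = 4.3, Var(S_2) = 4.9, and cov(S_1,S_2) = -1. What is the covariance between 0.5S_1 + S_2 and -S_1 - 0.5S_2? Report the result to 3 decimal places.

-3.350

cov(0.5S_1 + S_2, -S_1 - 0.5S_2) = (0.5)(-1)Var(S_1) + (1)(-0.5)Var(S_2) + [(0.5)(-0.5) + (1)(-1)]cov(S_1,S_2)
= -0.5·4.3 + -0.5·4.9 + -1.25·-1 = -3.35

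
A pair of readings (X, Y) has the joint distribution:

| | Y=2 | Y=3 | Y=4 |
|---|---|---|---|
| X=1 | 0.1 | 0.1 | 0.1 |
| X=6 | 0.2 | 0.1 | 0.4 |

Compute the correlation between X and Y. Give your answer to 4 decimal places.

E[X] = 4.5,  E[Y] = 3.2
E[XY] = 14.7
cov(X,Y) = E[XY] − E[X]E[Y] = 14.7 − (4.5)(3.2) = 0.3
V(X) = 5.25,  V(Y) = 0.76
ρ = 0.3 / √(5.25·0.76) ≈ 0.1502

0.1502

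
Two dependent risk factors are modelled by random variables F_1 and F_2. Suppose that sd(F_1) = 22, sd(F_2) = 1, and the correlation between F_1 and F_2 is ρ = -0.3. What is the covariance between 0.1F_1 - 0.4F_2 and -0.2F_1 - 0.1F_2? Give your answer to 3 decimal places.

-10.102

Var(F_1) = (22)² = 484;  Var(F_2) = (1)² = 1
Cov(F_1,F_2) = ρ·sd(F_1)·sd(F_2) = -0.3·22·1 = -6.6
Cov(0.1F_1 - 0.4F_2, -0.2F_1 - 0.1F_2) = (0.1)(-0.2)Var(F_1) + (-0.4)(-0.1)Var(F_2) + [(0.1)(-0.1) + (-0.4)(-0.2)]Cov(F_1,F_2)
= -0.02·484 + 0.04·1 + 0.07·-6.6 = -10.102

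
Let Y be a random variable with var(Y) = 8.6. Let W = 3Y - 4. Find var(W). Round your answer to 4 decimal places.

77.4000

var(3Y - 4) = (3)²·var(Y) = 9·8.6 = 77.4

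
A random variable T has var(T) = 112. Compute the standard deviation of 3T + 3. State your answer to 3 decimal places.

var(3T + 3) = (3)²·112 = 1008
sd(3T + 3) = √1008 ≈ 31.749

31.749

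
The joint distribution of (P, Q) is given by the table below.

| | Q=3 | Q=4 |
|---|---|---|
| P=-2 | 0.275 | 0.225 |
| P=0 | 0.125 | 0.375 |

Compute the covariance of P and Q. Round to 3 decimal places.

E[P] = -1,  E[Q] = 3.6
E[PQ] = -3.45
cov(P,Q) = E[PQ] − E[P]E[Q] = -3.45 − (-1)(3.6) = 0.15

0.150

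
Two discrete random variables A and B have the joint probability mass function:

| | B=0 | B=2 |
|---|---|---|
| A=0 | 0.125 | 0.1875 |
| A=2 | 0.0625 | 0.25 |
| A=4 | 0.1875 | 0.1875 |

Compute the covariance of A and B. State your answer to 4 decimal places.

-0.1563

E[A] = 2.125,  E[B] = 1.25
E[AB] = 2.5
Cov(A,B) = E[AB] − E[A]E[B] = 2.5 − (2.125)(1.25) = -0.15625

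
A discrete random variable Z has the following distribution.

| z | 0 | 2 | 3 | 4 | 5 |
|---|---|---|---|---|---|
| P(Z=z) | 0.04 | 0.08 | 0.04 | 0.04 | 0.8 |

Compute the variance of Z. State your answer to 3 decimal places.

E[Z] = (0)(0.04) + (2)(0.08) + (3)(0.04) + (4)(0.04) + (5)(0.8) = 4.44
E[Z²] = (0)²(0.04) + (2)²(0.08) + (3)²(0.04) + (4)²(0.04) + (5)²(0.8) = 21.32
V(Z) = E[Z²] − (E[Z])² = 21.32 − (4.44)² = 1.6064

1.606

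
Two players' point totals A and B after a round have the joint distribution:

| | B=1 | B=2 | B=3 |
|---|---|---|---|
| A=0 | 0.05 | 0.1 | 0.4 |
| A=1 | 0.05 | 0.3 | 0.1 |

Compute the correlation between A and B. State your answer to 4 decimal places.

E[A] = 0.45,  E[B] = 2.4
E[AB] = 0.95
Cov(A,B) = E[AB] − E[A]E[B] = 0.95 − (0.45)(2.4) = -0.13
var(A) = 0.2475,  var(B) = 0.44
ρ = -0.13 / √(0.2475·0.44) ≈ -0.3939

-0.3939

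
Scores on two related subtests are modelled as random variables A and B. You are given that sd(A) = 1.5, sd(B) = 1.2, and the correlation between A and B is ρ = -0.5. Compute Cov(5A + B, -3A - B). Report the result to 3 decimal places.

-27.990

Var(A) = (1.5)² = 2.25;  Var(B) = (1.2)² = 1.44
Cov(A,B) = ρ·sd(A)·sd(B) = -0.5·1.5·1.2 = -0.9
Cov(5A + B, -3A - B) = (5)(-3)Var(A) + (1)(-1)Var(B) + [(5)(-1) + (1)(-3)]Cov(A,B)
= -15·2.25 + -1·1.44 + -8·-0.9 = -27.99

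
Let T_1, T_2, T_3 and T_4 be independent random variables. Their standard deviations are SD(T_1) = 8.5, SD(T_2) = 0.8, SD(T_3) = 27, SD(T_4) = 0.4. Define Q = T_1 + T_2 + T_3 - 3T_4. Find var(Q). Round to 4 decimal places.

var(T_1) = 72.25, var(T_2) = 0.64, var(T_3) = 729, var(T_4) = 0.16
By independence, var(Q) = (1)²var(T_1) + (1)²var(T_2) + (1)²var(T_3) + (-3)²var(T_4)
= (1)²·72.25 + (1)²·0.64 + (1)²·729 + (-3)²·0.16 = 803.33

803.3300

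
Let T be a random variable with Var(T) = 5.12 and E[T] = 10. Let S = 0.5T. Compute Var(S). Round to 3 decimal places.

1.280

Var(0.5T) = (0.5)²·Var(T) = 0.25·5.12 = 1.28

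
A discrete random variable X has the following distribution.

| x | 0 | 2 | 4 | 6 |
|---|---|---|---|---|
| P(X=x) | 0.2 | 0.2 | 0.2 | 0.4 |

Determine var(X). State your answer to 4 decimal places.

E[X] = (0)(0.2) + (2)(0.2) + (4)(0.2) + (6)(0.4) = 3.6
E[X²] = (0)²(0.2) + (2)²(0.2) + (4)²(0.2) + (6)²(0.4) = 18.4
var(X) = E[X²] − (E[X])² = 18.4 − (3.6)² = 5.44

5.4400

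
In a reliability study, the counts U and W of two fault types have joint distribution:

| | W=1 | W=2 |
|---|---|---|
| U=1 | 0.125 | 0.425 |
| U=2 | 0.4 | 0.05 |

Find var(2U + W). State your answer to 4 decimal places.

0.5844

E[U] = 1.45,  E[W] = 1.475,  E[UW] = 1.975
var(U) = 2.35 − (1.45)² = 0.2475;  var(W) = 2.425 − (1.475)² = 0.249375
Cov(U,W) = 1.975 − (1.45)(1.475) = -0.16375
var(2U + W) = (2)²·0.2475 + (1)²·0.249375 + 2·(2)·(1)·-0.16375 = 0.584375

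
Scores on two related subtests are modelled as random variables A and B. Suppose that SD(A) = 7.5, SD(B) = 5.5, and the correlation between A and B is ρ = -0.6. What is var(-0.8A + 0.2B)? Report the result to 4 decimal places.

var(A) = (7.5)² = 56.25;  var(B) = (5.5)² = 30.25
cov(A,B) = ρ·SD(A)·SD(B) = -0.6·7.5·5.5 = -24.75
var(-0.8A + 0.2B) = (-0.8)²·var(A) + (0.2)²·var(B) + 2·(-0.8)·(0.2)·cov(A,B)
= 0.64·56.25 + 0.04·30.25 + -0.32·-24.75 = 45.13

45.1300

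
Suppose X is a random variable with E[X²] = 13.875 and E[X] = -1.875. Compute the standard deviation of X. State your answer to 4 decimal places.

Var(X) = 13.875 − (-1.875)² = 10.359375
SD(X) = √10.359375 ≈ 3.2186

3.2186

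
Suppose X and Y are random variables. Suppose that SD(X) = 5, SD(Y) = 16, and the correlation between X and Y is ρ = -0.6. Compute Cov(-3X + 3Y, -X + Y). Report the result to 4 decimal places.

1131.0000

var(X) = (5)² = 25;  var(Y) = (16)² = 256
Cov(X,Y) = ρ·SD(X)·SD(Y) = -0.6·5·16 = -48
Cov(-3X + 3Y, -X + Y) = (-3)(-1)var(X) + (3)(1)var(Y) + [(-3)(1) + (3)(-1)]Cov(X,Y)
= 3·25 + 3·256 + -6·-48 = 1131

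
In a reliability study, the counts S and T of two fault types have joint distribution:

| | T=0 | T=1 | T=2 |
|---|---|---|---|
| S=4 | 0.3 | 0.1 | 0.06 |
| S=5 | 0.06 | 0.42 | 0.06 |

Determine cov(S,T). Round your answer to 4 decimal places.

0.1296

E[S] = 4.54,  E[T] = 0.76
E[ST] = 3.58
cov(S,T) = E[ST] − E[S]E[T] = 3.58 − (4.54)(0.76) = 0.1296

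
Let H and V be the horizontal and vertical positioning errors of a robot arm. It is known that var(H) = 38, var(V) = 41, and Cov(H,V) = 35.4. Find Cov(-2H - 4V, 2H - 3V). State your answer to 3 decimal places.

Cov(-2H - 4V, 2H - 3V) = (-2)(2)var(H) + (-4)(-3)var(V) + [(-2)(-3) + (-4)(2)]Cov(H,V)
= -4·38 + 12·41 + -2·35.4 = 269.2

269.200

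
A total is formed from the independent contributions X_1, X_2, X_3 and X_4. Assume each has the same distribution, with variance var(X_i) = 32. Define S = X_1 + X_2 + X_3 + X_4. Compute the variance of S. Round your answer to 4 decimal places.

128.0000

By independence, var(S) = (1)²var(X_1) + (1)²var(X_2) + (1)²var(X_3) + (1)²var(X_4)
= (1)²·32 + (1)²·32 + (1)²·32 + (1)²·32 = 128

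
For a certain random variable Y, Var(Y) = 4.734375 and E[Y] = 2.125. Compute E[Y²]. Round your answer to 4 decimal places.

E[Y²] = Var(Y) + (E[Y])² = 4.734375 + (2.125)² = 9.25

9.2500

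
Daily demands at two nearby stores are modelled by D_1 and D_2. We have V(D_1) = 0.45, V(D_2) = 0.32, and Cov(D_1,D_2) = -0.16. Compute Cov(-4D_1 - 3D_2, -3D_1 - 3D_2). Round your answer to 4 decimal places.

Cov(-4D_1 - 3D_2, -3D_1 - 3D_2) = (-4)(-3)V(D_1) + (-3)(-3)V(D_2) + [(-4)(-3) + (-3)(-3)]Cov(D_1,D_2)
= 12·0.45 + 9·0.32 + 21·-0.16 = 4.92

4.9200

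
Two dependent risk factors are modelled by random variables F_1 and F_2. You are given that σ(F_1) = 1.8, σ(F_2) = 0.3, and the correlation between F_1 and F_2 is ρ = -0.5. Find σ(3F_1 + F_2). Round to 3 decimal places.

5.256

Var(F_1) = (1.8)² = 3.24;  Var(F_2) = (0.3)² = 0.09
Cov(F_1,F_2) = ρ·σ(F_1)·σ(F_2) = -0.5·1.8·0.3 = -0.27
Var(3F_1 + F_2) = (3)²·Var(F_1) + (1)²·Var(F_2) + 2·(3)·(1)·Cov(F_1,F_2)
= 9·3.24 + 1·0.09 + 6·-0.27 = 27.63
σ(3F_1 + F_2) = √27.63 ≈ 5.256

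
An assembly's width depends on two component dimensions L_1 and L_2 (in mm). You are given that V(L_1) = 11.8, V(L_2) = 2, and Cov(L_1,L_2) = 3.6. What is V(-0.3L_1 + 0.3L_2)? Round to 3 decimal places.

V(-0.3L_1 + 0.3L_2) = (-0.3)²·V(L_1) + (0.3)²·V(L_2) + 2·(-0.3)·(0.3)·Cov(L_1,L_2)
= 0.09·11.8 + 0.09·2 + -0.18·3.6 = 0.594

0.594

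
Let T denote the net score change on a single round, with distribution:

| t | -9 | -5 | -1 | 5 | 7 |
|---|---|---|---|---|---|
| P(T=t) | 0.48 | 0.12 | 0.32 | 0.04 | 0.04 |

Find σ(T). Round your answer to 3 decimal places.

E[T] = (-9)(0.48) + (-5)(0.12) + (-1)(0.32) + (5)(0.04) + (7)(0.04) = -4.76
E[T²] = (-9)²(0.48) + (-5)²(0.12) + (-1)²(0.32) + (5)²(0.04) + (7)²(0.04) = 45.16
var(T) = E[T²] − (E[T])² = 45.16 − (-4.76)² = 22.5024
σ(T) = √22.5024 ≈ 4.744

4.744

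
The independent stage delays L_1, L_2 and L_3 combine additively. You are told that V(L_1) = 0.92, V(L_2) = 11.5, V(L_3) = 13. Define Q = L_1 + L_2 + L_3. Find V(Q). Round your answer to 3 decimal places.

25.420

By independence, V(Q) = (1)²V(L_1) + (1)²V(L_2) + (1)²V(L_3)
= (1)²·0.92 + (1)²·11.5 + (1)²·13 = 25.42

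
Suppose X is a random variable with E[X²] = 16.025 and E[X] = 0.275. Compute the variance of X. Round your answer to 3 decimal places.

Var(X) = 16.025 − (0.275)² = 15.949375

15.949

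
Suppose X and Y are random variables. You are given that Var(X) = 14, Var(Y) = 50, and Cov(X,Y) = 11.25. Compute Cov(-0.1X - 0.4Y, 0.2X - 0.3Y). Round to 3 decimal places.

Cov(-0.1X - 0.4Y, 0.2X - 0.3Y) = (-0.1)(0.2)Var(X) + (-0.4)(-0.3)Var(Y) + [(-0.1)(-0.3) + (-0.4)(0.2)]Cov(X,Y)
= -0.02·14 + 0.12·50 + -0.05·11.25 = 5.1575

5.158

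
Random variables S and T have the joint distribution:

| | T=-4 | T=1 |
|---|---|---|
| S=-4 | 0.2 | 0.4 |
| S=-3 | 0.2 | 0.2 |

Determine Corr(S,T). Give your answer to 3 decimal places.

E[S] = -3.6,  E[T] = -1
E[ST] = 3.4
Cov(S,T) = E[ST] − E[S]E[T] = 3.4 − (-3.6)(-1) = -0.2
var(S) = 0.24,  var(T) = 6
ρ = -0.2 / √(0.24·6) ≈ -0.167

-0.167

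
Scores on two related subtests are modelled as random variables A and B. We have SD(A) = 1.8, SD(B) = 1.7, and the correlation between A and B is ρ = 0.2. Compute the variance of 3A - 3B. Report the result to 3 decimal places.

44.154

Var(A) = (1.8)² = 3.24;  Var(B) = (1.7)² = 2.89
Cov(A,B) = ρ·SD(A)·SD(B) = 0.2·1.8·1.7 = 0.612
Var(3A - 3B) = (3)²·Var(A) + (-3)²·Var(B) + 2·(3)·(-3)·Cov(A,B)
= 9·3.24 + 9·2.89 + -18·0.612 = 44.154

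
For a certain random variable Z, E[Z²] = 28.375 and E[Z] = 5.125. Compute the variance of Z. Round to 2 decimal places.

Var(Z) = 28.375 − (5.125)² = 2.109375

2.11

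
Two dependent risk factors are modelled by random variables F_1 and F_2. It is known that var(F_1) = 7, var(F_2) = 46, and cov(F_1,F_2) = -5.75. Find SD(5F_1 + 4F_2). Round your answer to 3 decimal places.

var(5F_1 + 4F_2) = (5)²·var(F_1) + (4)²·var(F_2) + 2·(5)·(4)·cov(F_1,F_2)
= 25·7 + 16·46 + 40·-5.75 = 681
SD(5F_1 + 4F_2) = √681 ≈ 26.096

26.096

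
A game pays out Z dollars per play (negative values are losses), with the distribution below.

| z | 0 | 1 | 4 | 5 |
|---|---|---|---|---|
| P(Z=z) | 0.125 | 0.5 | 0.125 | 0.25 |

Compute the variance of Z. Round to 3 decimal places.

3.688

E[Z] = (0)(0.125) + (1)(0.5) + (4)(0.125) + (5)(0.25) = 2.25
E[Z²] = (0)²(0.125) + (1)²(0.5) + (4)²(0.125) + (5)²(0.25) = 8.75
V(Z) = E[Z²] − (E[Z])² = 8.75 − (2.25)² = 3.6875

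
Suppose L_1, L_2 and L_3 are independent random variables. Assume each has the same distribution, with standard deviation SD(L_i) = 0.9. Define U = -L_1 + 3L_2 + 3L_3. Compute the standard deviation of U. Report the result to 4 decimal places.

3.9230

Var(L_i) = (0.9)² = 0.81
By independence, Var(U) = (-1)²Var(L_1) + (3)²Var(L_2) + (3)²Var(L_3)
= (-1)²·0.81 + (3)²·0.81 + (3)²·0.81 = 15.39
SD(U) = √15.39 ≈ 3.9230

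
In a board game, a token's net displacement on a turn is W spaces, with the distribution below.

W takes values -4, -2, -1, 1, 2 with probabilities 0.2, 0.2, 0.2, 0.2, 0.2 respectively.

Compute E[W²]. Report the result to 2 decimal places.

E[W²] = (-4)²(0.2) + (-2)²(0.2) + (-1)²(0.2) + (1)²(0.2) + (2)²(0.2) = 5.2

5.20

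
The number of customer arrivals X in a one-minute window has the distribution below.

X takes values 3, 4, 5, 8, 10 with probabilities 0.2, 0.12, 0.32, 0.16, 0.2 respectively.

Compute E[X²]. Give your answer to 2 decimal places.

41.96

E[X²] = (3)²(0.2) + (4)²(0.12) + (5)²(0.32) + (8)²(0.16) + (10)²(0.2) = 41.96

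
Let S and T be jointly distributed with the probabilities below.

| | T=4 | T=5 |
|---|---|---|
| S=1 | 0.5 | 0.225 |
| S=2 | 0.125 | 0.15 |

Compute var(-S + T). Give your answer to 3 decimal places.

0.340

E[S] = 1.275,  E[T] = 4.375,  E[ST] = 5.625
var(S) = 1.825 − (1.275)² = 0.199375;  var(T) = 19.375 − (4.375)² = 0.234375
cov(S,T) = 5.625 − (1.275)(4.375) = 0.046875
var(-S + T) = (-1)²·0.199375 + (1)²·0.234375 + 2·(-1)·(1)·0.046875 = 0.34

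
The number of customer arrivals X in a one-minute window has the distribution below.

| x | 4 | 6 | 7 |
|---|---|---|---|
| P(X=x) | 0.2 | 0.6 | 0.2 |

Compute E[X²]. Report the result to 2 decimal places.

E[X²] = (4)²(0.2) + (6)²(0.6) + (7)²(0.2) = 34.6

34.60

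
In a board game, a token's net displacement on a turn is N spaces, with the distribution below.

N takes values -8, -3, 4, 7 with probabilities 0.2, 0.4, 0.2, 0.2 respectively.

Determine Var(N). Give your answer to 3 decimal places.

29.040

E[N] = (-8)(0.2) + (-3)(0.4) + (4)(0.2) + (7)(0.2) = -0.6
E[N²] = (-8)²(0.2) + (-3)²(0.4) + (4)²(0.2) + (7)²(0.2) = 29.4
Var(N) = E[N²] − (E[N])² = 29.4 − (-0.6)² = 29.04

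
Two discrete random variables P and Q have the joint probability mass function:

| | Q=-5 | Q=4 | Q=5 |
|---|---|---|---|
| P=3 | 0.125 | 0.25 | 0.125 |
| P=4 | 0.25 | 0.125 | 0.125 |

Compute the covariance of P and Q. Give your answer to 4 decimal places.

E[P] = 3.5,  E[Q] = 0.875
E[PQ] = 2.5
cov(P,Q) = E[PQ] − E[P]E[Q] = 2.5 − (3.5)(0.875) = -0.5625

-0.5625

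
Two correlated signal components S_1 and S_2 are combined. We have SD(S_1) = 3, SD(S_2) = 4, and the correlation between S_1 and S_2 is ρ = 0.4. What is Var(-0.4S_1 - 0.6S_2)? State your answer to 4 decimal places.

9.5040

Var(S_1) = (3)² = 9;  Var(S_2) = (4)² = 16
Cov(S_1,S_2) = ρ·SD(S_1)·SD(S_2) = 0.4·3·4 = 4.8
Var(-0.4S_1 - 0.6S_2) = (-0.4)²·Var(S_1) + (-0.6)²·Var(S_2) + 2·(-0.4)·(-0.6)·Cov(S_1,S_2)
= 0.16·9 + 0.36·16 + 0.48·4.8 = 9.504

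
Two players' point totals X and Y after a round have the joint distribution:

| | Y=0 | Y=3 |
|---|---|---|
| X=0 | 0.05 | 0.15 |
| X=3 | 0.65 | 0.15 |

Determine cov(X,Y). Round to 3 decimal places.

-0.810

E[X] = 2.4,  E[Y] = 0.9
E[XY] = 1.35
cov(X,Y) = E[XY] − E[X]E[Y] = 1.35 − (2.4)(0.9) = -0.81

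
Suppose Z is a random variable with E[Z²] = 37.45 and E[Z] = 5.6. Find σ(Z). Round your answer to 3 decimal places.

2.468

V(Z) = 37.45 − (5.6)² = 6.09
σ(Z) = √6.09 ≈ 2.468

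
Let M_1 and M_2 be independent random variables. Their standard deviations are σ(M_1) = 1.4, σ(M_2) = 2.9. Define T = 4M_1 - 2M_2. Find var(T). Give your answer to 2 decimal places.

var(M_1) = 1.96, var(M_2) = 8.41
By independence, var(T) = (4)²var(M_1) + (-2)²var(M_2)
= (4)²·1.96 + (-2)²·8.41 = 65

65.00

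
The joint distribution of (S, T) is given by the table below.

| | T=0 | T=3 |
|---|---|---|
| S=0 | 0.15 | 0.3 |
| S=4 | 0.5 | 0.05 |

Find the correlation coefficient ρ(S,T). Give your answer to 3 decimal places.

-0.601

E[S] = 2.2,  E[T] = 1.05
E[ST] = 0.6
Cov(S,T) = E[ST] − E[S]E[T] = 0.6 − (2.2)(1.05) = -1.71
Var(S) = 3.96,  Var(T) = 2.0475
ρ = -1.71 / √(3.96·2.0475) ≈ -0.601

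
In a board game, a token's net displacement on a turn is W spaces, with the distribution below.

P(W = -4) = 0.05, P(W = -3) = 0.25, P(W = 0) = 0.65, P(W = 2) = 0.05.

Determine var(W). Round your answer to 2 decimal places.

2.53

E[W] = (-4)(0.05) + (-3)(0.25) + (0)(0.65) + (2)(0.05) = -0.85
E[W²] = (-4)²(0.05) + (-3)²(0.25) + (0)²(0.65) + (2)²(0.05) = 3.25
var(W) = E[W²] − (E[W])² = 3.25 − (-0.85)² = 2.5275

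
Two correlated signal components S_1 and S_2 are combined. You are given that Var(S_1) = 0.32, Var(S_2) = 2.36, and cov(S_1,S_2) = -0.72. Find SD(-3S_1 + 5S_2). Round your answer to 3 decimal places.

Var(-3S_1 + 5S_2) = (-3)²·Var(S_1) + (5)²·Var(S_2) + 2·(-3)·(5)·cov(S_1,S_2)
= 9·0.32 + 25·2.36 + -30·-0.72 = 83.48
SD(-3S_1 + 5S_2) = √83.48 ≈ 9.137

9.137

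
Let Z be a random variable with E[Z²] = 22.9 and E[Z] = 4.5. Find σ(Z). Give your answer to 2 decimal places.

1.63

var(Z) = 22.9 − (4.5)² = 2.65
σ(Z) = √2.65 ≈ 1.63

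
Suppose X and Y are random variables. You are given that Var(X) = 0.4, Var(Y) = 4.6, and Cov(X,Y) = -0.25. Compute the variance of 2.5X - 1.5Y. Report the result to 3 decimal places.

Var(2.5X - 1.5Y) = (2.5)²·Var(X) + (-1.5)²·Var(Y) + 2·(2.5)·(-1.5)·Cov(X,Y)
= 6.25·0.4 + 2.25·4.6 + -7.5·-0.25 = 14.725

14.725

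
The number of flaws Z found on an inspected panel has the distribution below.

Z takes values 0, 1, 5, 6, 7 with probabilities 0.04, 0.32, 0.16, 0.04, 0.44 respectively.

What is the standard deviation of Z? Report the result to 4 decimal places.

E[Z] = (0)(0.04) + (1)(0.32) + (5)(0.16) + (6)(0.04) + (7)(0.44) = 4.44
E[Z²] = (0)²(0.04) + (1)²(0.32) + (5)²(0.16) + (6)²(0.04) + (7)²(0.44) = 27.32
Var(Z) = E[Z²] − (E[Z])² = 27.32 − (4.44)² = 7.6064
SD(Z) = √7.6064 ≈ 2.7580

2.7580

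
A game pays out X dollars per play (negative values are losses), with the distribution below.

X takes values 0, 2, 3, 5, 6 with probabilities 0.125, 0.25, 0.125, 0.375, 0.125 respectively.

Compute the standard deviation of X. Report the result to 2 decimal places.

E[X] = (0)(0.125) + (2)(0.25) + (3)(0.125) + (5)(0.375) + (6)(0.125) = 3.5
E[X²] = (0)²(0.125) + (2)²(0.25) + (3)²(0.125) + (5)²(0.375) + (6)²(0.125) = 16
Var(X) = E[X²] − (E[X])² = 16 − (3.5)² = 3.75
σ(X) = √3.75 ≈ 1.94

1.94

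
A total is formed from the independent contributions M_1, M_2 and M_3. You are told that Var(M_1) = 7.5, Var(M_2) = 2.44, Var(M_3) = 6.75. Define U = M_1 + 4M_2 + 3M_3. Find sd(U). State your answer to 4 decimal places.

By independence, Var(U) = (1)²Var(M_1) + (4)²Var(M_2) + (3)²Var(M_3)
= (1)²·7.5 + (4)²·2.44 + (3)²·6.75 = 107.29
sd(U) = √107.29 ≈ 10.3581

10.3581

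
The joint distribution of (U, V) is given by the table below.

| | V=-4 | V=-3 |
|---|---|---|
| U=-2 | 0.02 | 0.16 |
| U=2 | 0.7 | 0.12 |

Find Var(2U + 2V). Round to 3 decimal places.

6.746

E[U] = 1.28,  E[V] = -3.72,  E[UV] = -5.2
Var(U) = 4 − (1.28)² = 2.3616;  Var(V) = 14.04 − (-3.72)² = 0.2016
Cov(U,V) = -5.2 − (1.28)(-3.72) = -0.4384
Var(2U + 2V) = (2)²·2.3616 + (2)²·0.2016 + 2·(2)·(2)·-0.4384 = 6.7456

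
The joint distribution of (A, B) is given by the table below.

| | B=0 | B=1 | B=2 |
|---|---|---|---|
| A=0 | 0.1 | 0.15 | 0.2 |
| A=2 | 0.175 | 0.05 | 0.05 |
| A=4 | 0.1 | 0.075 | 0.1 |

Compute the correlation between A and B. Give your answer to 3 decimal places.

E[A] = 1.65,  E[B] = 0.975
E[AB] = 1.4
cov(A,B) = E[AB] − E[A]E[B] = 1.4 − (1.65)(0.975) = -0.20875
Var(A) = 2.7775,  Var(B) = 0.724375
ρ = -0.20875 / √(2.7775·0.724375) ≈ -0.147

-0.147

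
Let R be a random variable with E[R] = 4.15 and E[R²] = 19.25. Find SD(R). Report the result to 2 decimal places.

1.42

V(R) = 19.25 − (4.15)² = 2.0275
SD(R) = √2.0275 ≈ 1.42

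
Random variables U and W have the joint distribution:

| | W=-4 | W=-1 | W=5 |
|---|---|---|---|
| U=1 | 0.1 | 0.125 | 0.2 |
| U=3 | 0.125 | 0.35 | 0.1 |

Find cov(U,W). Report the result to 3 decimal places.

-0.844

E[U] = 2.15,  E[W] = 0.125
E[UW] = -0.575
cov(U,W) = E[UW] − E[U]E[W] = -0.575 − (2.15)(0.125) = -0.84375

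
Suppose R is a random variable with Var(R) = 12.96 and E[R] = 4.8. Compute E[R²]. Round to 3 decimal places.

36.000

E[R²] = Var(R) + (E[R])² = 12.96 + (4.8)² = 36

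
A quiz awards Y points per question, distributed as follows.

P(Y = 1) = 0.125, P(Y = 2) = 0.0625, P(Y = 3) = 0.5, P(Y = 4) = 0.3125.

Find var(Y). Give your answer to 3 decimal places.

E[Y] = (1)(0.125) + (2)(0.0625) + (3)(0.5) + (4)(0.3125) = 3
E[Y²] = (1)²(0.125) + (2)²(0.0625) + (3)²(0.5) + (4)²(0.3125) = 9.875
var(Y) = E[Y²] − (E[Y])² = 9.875 − (3)² = 0.875

0.875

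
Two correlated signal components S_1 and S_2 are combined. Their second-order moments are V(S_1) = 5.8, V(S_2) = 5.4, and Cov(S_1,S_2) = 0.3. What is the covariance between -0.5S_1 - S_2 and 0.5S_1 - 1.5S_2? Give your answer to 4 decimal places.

6.7250

Cov(-0.5S_1 - S_2, 0.5S_1 - 1.5S_2) = (-0.5)(0.5)V(S_1) + (-1)(-1.5)V(S_2) + [(-0.5)(-1.5) + (-1)(0.5)]Cov(S_1,S_2)
= -0.25·5.8 + 1.5·5.4 + 0.25·0.3 = 6.725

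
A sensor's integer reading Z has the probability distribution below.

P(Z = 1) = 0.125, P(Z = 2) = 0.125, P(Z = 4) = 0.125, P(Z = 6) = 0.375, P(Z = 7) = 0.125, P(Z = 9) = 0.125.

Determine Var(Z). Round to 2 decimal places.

6.11

E[Z] = (1)(0.125) + (2)(0.125) + (4)(0.125) + (6)(0.375) + (7)(0.125) + (9)(0.125) = 5.125
E[Z²] = (1)²(0.125) + (2)²(0.125) + (4)²(0.125) + (6)²(0.375) + (7)²(0.125) + (9)²(0.125) = 32.375
Var(Z) = E[Z²] − (E[Z])² = 32.375 − (5.125)² = 6.109375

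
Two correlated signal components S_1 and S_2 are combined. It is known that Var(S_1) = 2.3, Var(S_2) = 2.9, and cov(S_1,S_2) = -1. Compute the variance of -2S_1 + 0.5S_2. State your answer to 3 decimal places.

Var(-2S_1 + 0.5S_2) = (-2)²·Var(S_1) + (0.5)²·Var(S_2) + 2·(-2)·(0.5)·cov(S_1,S_2)
= 4·2.3 + 0.25·2.9 + -2·-1 = 11.925

11.925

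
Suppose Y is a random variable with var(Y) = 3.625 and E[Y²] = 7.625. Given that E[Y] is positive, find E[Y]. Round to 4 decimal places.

(E[Y])² = E[Y²] − var(Y) = 7.625 − 3.625 = 4
E[Y] = √4 = 2

2.0000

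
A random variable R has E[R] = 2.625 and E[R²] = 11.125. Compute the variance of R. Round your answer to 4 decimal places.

4.2344

V(R) = 11.125 − (2.625)² = 4.234375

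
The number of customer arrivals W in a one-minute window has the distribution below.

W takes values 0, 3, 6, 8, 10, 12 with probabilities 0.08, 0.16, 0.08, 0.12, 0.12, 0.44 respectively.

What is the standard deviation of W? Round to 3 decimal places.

E[W] = (0)(0.08) + (3)(0.16) + (6)(0.08) + (8)(0.12) + (10)(0.12) + (12)(0.44) = 8.4
E[W²] = (0)²(0.08) + (3)²(0.16) + (6)²(0.08) + (8)²(0.12) + (10)²(0.12) + (12)²(0.44) = 87.36
Var(W) = E[W²] − (E[W])² = 87.36 − (8.4)² = 16.8
sd(W) = √16.8 ≈ 4.099

4.099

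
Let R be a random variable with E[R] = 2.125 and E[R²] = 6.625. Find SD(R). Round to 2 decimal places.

V(R) = 6.625 − (2.125)² = 2.109375
SD(R) = √2.109375 ≈ 1.45

1.45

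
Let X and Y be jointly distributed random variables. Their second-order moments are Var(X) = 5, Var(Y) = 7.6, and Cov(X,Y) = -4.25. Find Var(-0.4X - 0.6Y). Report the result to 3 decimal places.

Var(-0.4X - 0.6Y) = (-0.4)²·Var(X) + (-0.6)²·Var(Y) + 2·(-0.4)·(-0.6)·Cov(X,Y)
= 0.16·5 + 0.36·7.6 + 0.48·-4.25 = 1.496

1.496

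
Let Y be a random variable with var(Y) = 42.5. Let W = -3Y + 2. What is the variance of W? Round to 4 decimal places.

var(-3Y + 2) = (-3)²·var(Y) = 9·42.5 = 382.5

382.5000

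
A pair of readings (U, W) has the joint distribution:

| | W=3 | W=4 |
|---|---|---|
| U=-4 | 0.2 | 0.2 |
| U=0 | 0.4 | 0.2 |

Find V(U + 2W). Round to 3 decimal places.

4.160

E[U] = -1.6,  E[W] = 3.4,  E[UW] = -5.6
V(U) = 6.4 − (-1.6)² = 3.84;  V(W) = 11.8 − (3.4)² = 0.24
Cov(U,W) = -5.6 − (-1.6)(3.4) = -0.16
V(U + 2W) = (1)²·3.84 + (2)²·0.24 + 2·(1)·(2)·-0.16 = 4.16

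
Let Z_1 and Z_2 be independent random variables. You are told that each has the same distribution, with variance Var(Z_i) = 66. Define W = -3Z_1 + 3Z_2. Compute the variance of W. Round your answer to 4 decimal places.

1188.0000

By independence, Var(W) = (-3)²Var(Z_1) + (3)²Var(Z_2)
= (-3)²·66 + (3)²·66 = 1188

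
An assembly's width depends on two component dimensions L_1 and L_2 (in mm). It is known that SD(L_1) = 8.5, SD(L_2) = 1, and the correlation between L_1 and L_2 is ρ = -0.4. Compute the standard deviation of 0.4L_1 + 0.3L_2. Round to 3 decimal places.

3.292

Var(L_1) = (8.5)² = 72.25;  Var(L_2) = (1)² = 1
cov(L_1,L_2) = ρ·SD(L_1)·SD(L_2) = -0.4·8.5·1 = -3.4
Var(0.4L_1 + 0.3L_2) = (0.4)²·Var(L_1) + (0.3)²·Var(L_2) + 2·(0.4)·(0.3)·cov(L_1,L_2)
= 0.16·72.25 + 0.09·1 + 0.24·-3.4 = 10.834
SD(0.4L_1 + 0.3L_2) = √10.834 ≈ 3.292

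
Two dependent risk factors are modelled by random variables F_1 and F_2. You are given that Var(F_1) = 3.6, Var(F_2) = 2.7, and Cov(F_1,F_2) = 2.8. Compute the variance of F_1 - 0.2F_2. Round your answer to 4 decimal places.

Var(F_1 - 0.2F_2) = (1)²·Var(F_1) + (-0.2)²·Var(F_2) + 2·(1)·(-0.2)·Cov(F_1,F_2)
= 1·3.6 + 0.04·2.7 + -0.4·2.8 = 2.588

2.5880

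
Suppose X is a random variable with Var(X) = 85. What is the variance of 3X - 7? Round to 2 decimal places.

765.00

Var(3X - 7) = (3)²·Var(X) = 9·85 = 765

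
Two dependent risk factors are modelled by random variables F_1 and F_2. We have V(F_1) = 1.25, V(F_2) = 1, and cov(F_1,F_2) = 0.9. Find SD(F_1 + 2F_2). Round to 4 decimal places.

V(F_1 + 2F_2) = (1)²·V(F_1) + (2)²·V(F_2) + 2·(1)·(2)·cov(F_1,F_2)
= 1·1.25 + 4·1 + 4·0.9 = 8.85
SD(F_1 + 2F_2) = √8.85 ≈ 2.9749

2.9749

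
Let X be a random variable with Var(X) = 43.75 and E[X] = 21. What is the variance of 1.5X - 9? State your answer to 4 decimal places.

98.4375

Var(1.5X - 9) = (1.5)²·Var(X) = 2.25·43.75 = 98.4375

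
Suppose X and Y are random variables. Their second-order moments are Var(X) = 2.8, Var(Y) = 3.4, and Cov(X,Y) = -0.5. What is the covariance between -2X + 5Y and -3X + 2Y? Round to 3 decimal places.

60.300

Cov(-2X + 5Y, -3X + 2Y) = (-2)(-3)Var(X) + (5)(2)Var(Y) + [(-2)(2) + (5)(-3)]Cov(X,Y)
= 6·2.8 + 10·3.4 + -19·-0.5 = 60.3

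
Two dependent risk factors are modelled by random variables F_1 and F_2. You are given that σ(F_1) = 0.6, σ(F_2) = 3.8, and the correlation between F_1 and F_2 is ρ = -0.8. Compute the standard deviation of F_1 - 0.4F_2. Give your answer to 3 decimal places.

2.032

Var(F_1) = (0.6)² = 0.36;  Var(F_2) = (3.8)² = 14.44
Cov(F_1,F_2) = ρ·σ(F_1)·σ(F_2) = -0.8·0.6·3.8 = -1.824
Var(F_1 - 0.4F_2) = (1)²·Var(F_1) + (-0.4)²·Var(F_2) + 2·(1)·(-0.4)·Cov(F_1,F_2)
= 1·0.36 + 0.16·14.44 + -0.8·-1.824 = 4.1296
σ(F_1 - 0.4F_2) = √4.1296 ≈ 2.032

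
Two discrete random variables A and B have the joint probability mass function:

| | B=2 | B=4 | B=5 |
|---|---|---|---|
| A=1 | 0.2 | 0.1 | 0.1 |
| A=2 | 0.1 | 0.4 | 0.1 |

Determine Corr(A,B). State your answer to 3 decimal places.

0.257

E[A] = 1.6,  E[B] = 3.6
E[AB] = 5.9
cov(A,B) = E[AB] − E[A]E[B] = 5.9 − (1.6)(3.6) = 0.14
Var(A) = 0.24,  Var(B) = 1.24
ρ = 0.14 / √(0.24·1.24) ≈ 0.257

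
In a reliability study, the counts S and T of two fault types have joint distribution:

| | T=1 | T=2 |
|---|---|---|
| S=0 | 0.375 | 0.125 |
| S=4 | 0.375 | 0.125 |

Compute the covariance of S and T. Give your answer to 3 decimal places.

0.000

E[S] = 2,  E[T] = 1.25
E[ST] = 2.5
Cov(S,T) = E[ST] − E[S]E[T] = 2.5 − (2)(1.25) = 0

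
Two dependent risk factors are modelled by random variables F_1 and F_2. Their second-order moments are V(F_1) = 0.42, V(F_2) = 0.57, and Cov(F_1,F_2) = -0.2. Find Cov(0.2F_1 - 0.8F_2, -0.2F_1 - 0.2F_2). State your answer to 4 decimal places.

Cov(0.2F_1 - 0.8F_2, -0.2F_1 - 0.2F_2) = (0.2)(-0.2)V(F_1) + (-0.8)(-0.2)V(F_2) + [(0.2)(-0.2) + (-0.8)(-0.2)]Cov(F_1,F_2)
= -0.04·0.42 + 0.16·0.57 + 0.12·-0.2 = 0.0504

0.0504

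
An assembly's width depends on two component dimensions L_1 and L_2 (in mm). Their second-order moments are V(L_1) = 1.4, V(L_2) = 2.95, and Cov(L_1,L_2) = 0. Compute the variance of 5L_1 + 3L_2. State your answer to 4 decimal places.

V(5L_1 + 3L_2) = (5)²·V(L_1) + (3)²·V(L_2) + 2·(5)·(3)·Cov(L_1,L_2)
= 25·1.4 + 9·2.95 + 30·0 = 61.55

61.5500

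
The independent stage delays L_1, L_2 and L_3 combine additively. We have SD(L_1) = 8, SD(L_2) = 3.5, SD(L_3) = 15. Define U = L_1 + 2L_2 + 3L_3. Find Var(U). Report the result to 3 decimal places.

Var(L_1) = 64, Var(L_2) = 12.25, Var(L_3) = 225
By independence, Var(U) = (1)²Var(L_1) + (2)²Var(L_2) + (3)²Var(L_3)
= (1)²·64 + (2)²·12.25 + (3)²·225 = 2138

2138.000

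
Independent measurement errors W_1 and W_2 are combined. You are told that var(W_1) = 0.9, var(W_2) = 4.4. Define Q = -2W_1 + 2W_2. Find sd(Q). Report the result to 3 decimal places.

4.604

By independence, var(Q) = (-2)²var(W_1) + (2)²var(W_2)
= (-2)²·0.9 + (2)²·4.4 = 21.2
sd(Q) = √21.2 ≈ 4.604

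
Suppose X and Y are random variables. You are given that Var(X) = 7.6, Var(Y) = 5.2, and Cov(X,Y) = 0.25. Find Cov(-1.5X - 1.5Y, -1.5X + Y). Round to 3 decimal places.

9.488

Cov(-1.5X - 1.5Y, -1.5X + Y) = (-1.5)(-1.5)Var(X) + (-1.5)(1)Var(Y) + [(-1.5)(1) + (-1.5)(-1.5)]Cov(X,Y)
= 2.25·7.6 + -1.5·5.2 + 0.75·0.25 = 9.4875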